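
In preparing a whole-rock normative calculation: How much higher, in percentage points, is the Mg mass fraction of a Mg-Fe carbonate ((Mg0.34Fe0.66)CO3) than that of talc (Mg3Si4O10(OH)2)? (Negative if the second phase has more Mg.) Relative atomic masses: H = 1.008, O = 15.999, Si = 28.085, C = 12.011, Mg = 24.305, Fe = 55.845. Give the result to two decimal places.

Mg in (Mg0.34Fe0.66)CO3: molar mass 105.129 g/mol; 0.34×24.305 = 8.264 g → 7.86 wt%.
Mg in Mg3Si4O10(OH)2: molar mass 379.259 g/mol; 3×24.305 = 72.915 g → 19.23 wt%.
Difference = 7.86 − 19.23 = -11.37 percentage points.

-11.37 percentage points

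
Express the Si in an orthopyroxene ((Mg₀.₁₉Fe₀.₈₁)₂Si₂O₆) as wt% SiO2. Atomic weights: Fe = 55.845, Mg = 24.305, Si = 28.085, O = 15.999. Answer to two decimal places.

M((Mg₀.₁₉Fe₀.₈₁)₂Si₂O₆) = 251.869 g/mol; M(SiO2) = 60.083 g/mol.
Moles SiO2 per formula unit = 2 Si ÷ 1 = 2.0000.
SiO2 fraction = (2.0000 × 60.083) / 251.869 = 120.166/251.869 = 0.4771.

47.71 wt%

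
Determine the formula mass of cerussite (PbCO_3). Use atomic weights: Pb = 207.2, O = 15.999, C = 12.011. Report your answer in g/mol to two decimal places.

267.21 g/mol

Pb: 1 × 207.2 = 207.2000
C: 1 × 12.011 = 12.0110
O: 3 × 15.999 = 47.9970
Summing the contributions gives the formula mass.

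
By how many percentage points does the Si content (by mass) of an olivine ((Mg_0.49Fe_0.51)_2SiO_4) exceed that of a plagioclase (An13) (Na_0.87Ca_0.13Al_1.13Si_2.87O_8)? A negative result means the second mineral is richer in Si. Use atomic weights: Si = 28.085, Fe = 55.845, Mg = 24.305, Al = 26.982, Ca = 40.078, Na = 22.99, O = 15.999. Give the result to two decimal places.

M((Mg_0.49Fe_0.51)_2SiO_4) = 172.862 g/mol, so wt% Si = 28.085/172.862 × 100 = 16.25%.
M(Na_0.87Ca_0.13Al_1.13Si_2.87O_8) = 264.297 g/mol, so wt% Si = 80.604/264.297 × 100 = 30.50%.
16.25 − 30.50 = -14.25 pp.

-14.25 percentage points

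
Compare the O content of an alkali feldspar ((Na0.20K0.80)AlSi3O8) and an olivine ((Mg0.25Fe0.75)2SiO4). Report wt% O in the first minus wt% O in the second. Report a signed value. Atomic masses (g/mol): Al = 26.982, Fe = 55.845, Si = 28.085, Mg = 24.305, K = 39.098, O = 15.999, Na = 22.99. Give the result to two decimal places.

M((Na0.20K0.80)AlSi3O8) = 275.105 g/mol, so wt% O = 127.992/275.105 × 100 = 46.52%.
M((Mg0.25Fe0.75)2SiO4) = 188.001 g/mol, so wt% O = 63.996/188.001 × 100 = 34.04%.
46.52 − 34.04 = 12.48 pp.

12.48 percentage points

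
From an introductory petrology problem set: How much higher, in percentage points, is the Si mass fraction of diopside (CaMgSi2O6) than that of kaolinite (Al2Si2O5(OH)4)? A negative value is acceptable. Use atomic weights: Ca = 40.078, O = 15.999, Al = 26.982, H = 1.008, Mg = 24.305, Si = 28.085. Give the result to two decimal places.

First mineral: 56.170 g Si in 216.547 g formula = 25.94 wt% Si.
Second mineral: 56.170 g Si in 258.157 g formula = 21.76 wt% Si.
25.94% − 21.76% gives a difference of 4.18 percentage points.

4.18 percentage points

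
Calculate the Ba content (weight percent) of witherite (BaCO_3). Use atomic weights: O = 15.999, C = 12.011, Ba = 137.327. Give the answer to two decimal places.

69.59 weight percent

Molar mass of BaCO_3: 1*137.327 + 1*12.011 + 3*15.999 = 197.335 g/mol.
Mass of Ba per formula unit: 1 × 137.327 = 137.327 g.
Weight fraction Ba = 137.327 / 197.335 = 0.6959.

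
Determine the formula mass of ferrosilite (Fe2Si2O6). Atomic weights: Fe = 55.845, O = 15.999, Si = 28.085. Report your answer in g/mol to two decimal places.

The formula mass is the sum 2×55.845 + 2×28.085 + 6×15.999.

263.85 g/mol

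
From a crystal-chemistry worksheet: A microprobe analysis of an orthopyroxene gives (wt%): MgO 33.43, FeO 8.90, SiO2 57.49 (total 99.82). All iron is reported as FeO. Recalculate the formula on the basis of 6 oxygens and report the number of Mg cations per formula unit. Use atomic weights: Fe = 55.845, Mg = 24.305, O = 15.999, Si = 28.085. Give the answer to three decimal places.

1.736 Mg apfu

33.43 wt% MgO ÷ 40.304 g/mol = 0.82945 mol, giving 0.82945 Mg and 0.82945 O.
8.90 wt% FeO ÷ 71.844 g/mol = 0.12388 mol, giving 0.12388 Fe and 0.12388 O.
57.49 wt% SiO2 ÷ 60.083 g/mol = 0.95684 mol, giving 0.95684 Si and 1.91368 O.
Oxygen sums to 2.86701; scaling by 6/2.86701 = 2.09277 puts the formula on 6 O.
Mg: 0.82945 × 2.09277 = 1.736 atoms per formula unit.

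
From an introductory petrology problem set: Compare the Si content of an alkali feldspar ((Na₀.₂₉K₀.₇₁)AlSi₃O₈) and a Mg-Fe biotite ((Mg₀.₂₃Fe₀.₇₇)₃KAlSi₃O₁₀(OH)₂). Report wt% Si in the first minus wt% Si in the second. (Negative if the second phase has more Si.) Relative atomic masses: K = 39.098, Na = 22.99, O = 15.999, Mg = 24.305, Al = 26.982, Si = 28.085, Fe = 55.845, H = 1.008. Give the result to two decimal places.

13.60 percentage points

First mineral: 84.255 g Si in 273.656 g formula = 30.79 wt% Si.
Second mineral: 84.255 g Si in 490.111 g formula = 17.19 wt% Si.
30.79% − 17.19% gives a difference of 13.60 percentage points.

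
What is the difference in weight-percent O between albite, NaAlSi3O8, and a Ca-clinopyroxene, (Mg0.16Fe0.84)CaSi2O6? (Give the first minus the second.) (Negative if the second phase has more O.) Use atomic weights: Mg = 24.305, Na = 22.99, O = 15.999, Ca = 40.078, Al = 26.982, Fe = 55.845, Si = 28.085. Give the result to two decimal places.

9.31 percentage points

First mineral: 127.992 g O in 262.219 g formula = 48.81 wt% O.
Second mineral: 95.994 g O in 243.041 g formula = 39.50 wt% O.
48.81% − 39.50% gives a difference of 9.31 percentage points.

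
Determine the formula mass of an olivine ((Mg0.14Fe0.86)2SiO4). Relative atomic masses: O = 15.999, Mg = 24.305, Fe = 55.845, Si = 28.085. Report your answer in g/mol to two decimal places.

194.94 g/mol

M = 0.28×24.305 + 1.72×55.845 + 1×28.085 + 4×15.999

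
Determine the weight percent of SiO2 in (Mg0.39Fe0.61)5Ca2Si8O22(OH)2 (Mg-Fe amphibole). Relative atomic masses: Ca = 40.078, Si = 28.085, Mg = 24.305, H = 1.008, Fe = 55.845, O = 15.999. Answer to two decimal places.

52.90 wt%

Molar mass of (Mg0.39Fe0.61)5Ca2Si8O22(OH)2 = 1.95×24.305 + 3.05×55.845 + 2×40.078 + 8×28.085 + 24×15.999 + 2×1.008 = 908.550 g/mol.
Each formula unit contains 8 Si, equivalent to 8/1 = 8.0000 mol SiO2.
M(SiO2) = 1×28.085 + 2×15.999 = 60.083 g/mol.
Mass of SiO2 per formula unit = 8.0000 × 60.083 = 480.664 g.
SiO2 wt% = 480.664 / 908.550 × 100 = 52.90%.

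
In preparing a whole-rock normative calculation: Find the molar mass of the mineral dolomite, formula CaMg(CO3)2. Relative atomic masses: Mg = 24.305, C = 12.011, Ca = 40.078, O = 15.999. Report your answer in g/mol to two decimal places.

Ca: 1 × 40.078 = 40.0780
Mg: 1 × 24.305 = 24.3050
C: 2 × 12.011 = 24.0220
O: 6 × 15.999 = 95.9940
Summing the contributions gives the formula mass.

184.40 g/mol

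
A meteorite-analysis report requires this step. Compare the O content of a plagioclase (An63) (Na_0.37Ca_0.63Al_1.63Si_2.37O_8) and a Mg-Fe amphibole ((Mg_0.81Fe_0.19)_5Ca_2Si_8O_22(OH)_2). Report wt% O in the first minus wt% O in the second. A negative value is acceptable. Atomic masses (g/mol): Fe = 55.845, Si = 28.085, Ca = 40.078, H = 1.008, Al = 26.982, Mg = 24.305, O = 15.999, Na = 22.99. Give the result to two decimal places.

M(Na_0.37Ca_0.63Al_1.63Si_2.37O_8) = 272.290 g/mol, so wt% O = 127.992/272.290 × 100 = 47.01%.
M((Mg_0.81Fe_0.19)_5Ca_2Si_8O_22(OH)_2) = 842.316 g/mol, so wt% O = 383.976/842.316 × 100 = 45.59%.
47.01 − 45.59 = 1.42 pp.

1.42 percentage points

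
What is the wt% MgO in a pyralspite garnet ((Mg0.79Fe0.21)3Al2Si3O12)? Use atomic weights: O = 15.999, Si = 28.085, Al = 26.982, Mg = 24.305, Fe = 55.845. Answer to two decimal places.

22.58 wt%

Molar mass of (Mg0.79Fe0.21)3Al2Si3O12 = 2.37·24.305 + 0.63·55.845 + 2·26.982 + 3·28.085 + 12·15.999 = 422.992 g/mol.
Each formula unit contains 2.37 Mg, equivalent to 2.37/1 = 2.3700 mol MgO.
M(MgO) = 1×24.305 + 1×15.999 = 40.304 g/mol.
Mass of MgO per formula unit = 2.3700 × 40.304 = 95.520 g.
MgO wt% = 95.520 / 422.992 × 100 = 22.58%.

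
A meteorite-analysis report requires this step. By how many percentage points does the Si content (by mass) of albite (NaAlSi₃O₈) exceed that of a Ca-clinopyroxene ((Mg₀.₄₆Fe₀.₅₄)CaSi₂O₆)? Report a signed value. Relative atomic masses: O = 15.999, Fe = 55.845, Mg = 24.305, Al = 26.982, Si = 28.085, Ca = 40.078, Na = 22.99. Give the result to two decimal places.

8.08 percentage points

Si in NaAlSi₃O₈: molar mass 262.219 g/mol; 3×28.085 = 84.255 g → 32.13 wt%.
Si in (Mg₀.₄₆Fe₀.₅₄)CaSi₂O₆: molar mass 233.579 g/mol; 2×28.085 = 56.170 g → 24.05 wt%.
Difference = 32.13 − 24.05 = 8.08 percentage points.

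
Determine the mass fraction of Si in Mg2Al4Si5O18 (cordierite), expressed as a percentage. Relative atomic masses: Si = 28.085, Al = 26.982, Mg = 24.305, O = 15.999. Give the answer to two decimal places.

24.01 wt%

Formula mass = 2*24.305 + 4*26.982 + 5*28.085 + 18*15.999 = 584.945 g/mol, of which 140.425 g is Si.
So Si makes up 140.425/584.945 = 0.2401 of the mass, i.e. 24.01%.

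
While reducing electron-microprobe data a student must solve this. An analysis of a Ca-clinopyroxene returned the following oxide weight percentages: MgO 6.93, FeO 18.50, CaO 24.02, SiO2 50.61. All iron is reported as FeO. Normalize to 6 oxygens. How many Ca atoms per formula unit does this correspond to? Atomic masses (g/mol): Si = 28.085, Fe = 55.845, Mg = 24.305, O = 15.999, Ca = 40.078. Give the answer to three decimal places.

1.011 Ca apfu

6.93 wt% MgO ÷ 40.304 g/mol = 0.17194 mol, giving 0.17194 Mg and 0.17194 O.
18.50 wt% FeO ÷ 71.844 g/mol = 0.25750 mol, giving 0.25750 Fe and 0.25750 O.
24.02 wt% CaO ÷ 56.077 g/mol = 0.42834 mol, giving 0.42834 Ca and 0.42834 O.
50.61 wt% SiO2 ÷ 60.083 g/mol = 0.84233 mol, giving 0.84233 Si and 1.68466 O.
Oxygen sums to 2.54244; scaling by 6/2.54244 = 2.35994 puts the formula on 6 O.
Ca: 0.42834 × 2.35994 = 1.011 atoms per formula unit.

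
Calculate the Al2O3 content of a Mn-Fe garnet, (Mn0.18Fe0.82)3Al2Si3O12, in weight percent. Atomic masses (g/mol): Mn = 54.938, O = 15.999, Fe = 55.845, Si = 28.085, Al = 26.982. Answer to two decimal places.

Formula mass = 497.252 g/mol.
2 Al → 1.0000 mol Al2O3 per formula unit; M(Al2O3) = 101.961, so Al2O3 mass = 101.961 g.
101.961/497.252 × 100 = 20.50 wt%.

20.50 wt%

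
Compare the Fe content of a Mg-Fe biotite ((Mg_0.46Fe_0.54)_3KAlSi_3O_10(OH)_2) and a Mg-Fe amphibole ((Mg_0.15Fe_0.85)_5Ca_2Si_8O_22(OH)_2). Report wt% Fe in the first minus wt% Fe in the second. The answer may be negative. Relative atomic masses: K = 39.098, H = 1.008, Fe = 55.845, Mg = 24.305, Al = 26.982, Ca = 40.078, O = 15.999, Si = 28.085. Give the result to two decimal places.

-5.76 percentage points

Fe in (Mg_0.46Fe_0.54)_3KAlSi_3O_10(OH)_2: molar mass 468.349 g/mol; 1.62×55.845 = 90.469 g → 19.32 wt%.
Fe in (Mg_0.15Fe_0.85)_5Ca_2Si_8O_22(OH)_2: molar mass 946.398 g/mol; 4.25×55.845 = 237.341 g → 25.08 wt%.
Difference = 19.32 − 25.08 = -5.76 percentage points.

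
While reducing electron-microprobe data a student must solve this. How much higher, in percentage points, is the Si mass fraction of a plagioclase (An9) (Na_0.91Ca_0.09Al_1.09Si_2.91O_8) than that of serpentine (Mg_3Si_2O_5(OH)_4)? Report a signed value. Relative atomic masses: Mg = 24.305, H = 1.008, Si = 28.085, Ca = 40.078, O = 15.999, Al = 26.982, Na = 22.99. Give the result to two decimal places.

10.73 percentage points

Si in Na_0.91Ca_0.09Al_1.09Si_2.91O_8: molar mass 263.658 g/mol; 2.91×28.085 = 81.727 g → 31.00 wt%.
Si in Mg_3Si_2O_5(OH)_4: molar mass 277.108 g/mol; 2×28.085 = 56.170 g → 20.27 wt%.
Difference = 31.00 − 20.27 = 10.73 percentage points.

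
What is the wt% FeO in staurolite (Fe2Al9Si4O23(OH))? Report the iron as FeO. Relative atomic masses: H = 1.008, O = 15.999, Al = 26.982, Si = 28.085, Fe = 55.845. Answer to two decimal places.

Formula mass = 851.852 g/mol.
2 Fe → 2.0000 mol FeO per formula unit; M(FeO) = 71.844, so FeO mass = 143.688 g.
143.688/851.852 × 100 = 16.87 wt%.

16.87 wt%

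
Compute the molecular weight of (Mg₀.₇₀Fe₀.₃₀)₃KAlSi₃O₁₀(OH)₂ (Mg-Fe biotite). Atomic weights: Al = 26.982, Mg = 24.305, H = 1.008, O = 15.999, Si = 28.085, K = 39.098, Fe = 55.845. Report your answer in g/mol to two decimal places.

M = 2.10·24.305 + 0.90·55.845 + 1·39.098 + 1·26.982 + 3·28.085 + 12·15.999 + 2·1.008

445.64 g/mol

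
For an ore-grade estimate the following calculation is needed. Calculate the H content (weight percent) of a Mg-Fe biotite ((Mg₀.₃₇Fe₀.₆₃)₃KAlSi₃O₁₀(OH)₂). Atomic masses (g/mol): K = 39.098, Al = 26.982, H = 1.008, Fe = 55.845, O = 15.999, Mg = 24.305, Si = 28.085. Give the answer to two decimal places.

Molar mass of (Mg₀.₃₇Fe₀.₆₃)₃KAlSi₃O₁₀(OH)₂: 1.11·24.305 + 1.89·55.845 + 1·39.098 + 1·26.982 + 3·28.085 + 12·15.999 + 2·1.008 = 476.865 g/mol.
Mass of H per formula unit: 2 × 1.008 = 2.016 g.
Weight fraction H = 2.016 / 476.865 = 0.0042.

0.42 weight percent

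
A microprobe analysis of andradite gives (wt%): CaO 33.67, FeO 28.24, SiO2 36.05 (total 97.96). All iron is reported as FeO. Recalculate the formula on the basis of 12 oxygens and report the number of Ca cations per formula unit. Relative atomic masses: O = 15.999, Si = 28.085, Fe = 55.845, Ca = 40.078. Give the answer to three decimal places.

3.285 Ca apfu

33.67 wt% CaO ÷ 56.077 g/mol = 0.60042 mol, giving 0.60042 Ca and 0.60042 O.
28.24 wt% FeO ÷ 71.844 g/mol = 0.39307 mol, giving 0.39307 Fe and 0.39307 O.
36.05 wt% SiO2 ÷ 60.083 g/mol = 0.60000 mol, giving 0.60000 Si and 1.20000 O.
Oxygen sums to 2.19349; scaling by 12/2.19349 = 5.47073 puts the formula on 12 O.
Ca: 0.60042 × 5.47073 = 3.285 atoms per formula unit.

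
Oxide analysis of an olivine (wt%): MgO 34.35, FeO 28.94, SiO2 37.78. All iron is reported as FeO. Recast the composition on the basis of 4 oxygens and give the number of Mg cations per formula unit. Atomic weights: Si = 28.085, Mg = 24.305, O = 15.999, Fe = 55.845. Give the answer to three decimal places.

1.357 Mg apfu

MgO: 34.35/40.304 = 0.85227 mol → 0.85227 mol Mg, 0.85227 mol O.
FeO: 28.94/71.844 = 0.40282 mol → 0.40282 mol Fe, 0.40282 mol O.
SiO2: 37.78/60.083 = 0.62880 mol → 0.62880 mol Si, 1.25760 mol O.
Total oxygen = 2.51269 mol. Normalization factor = 4/2.51269 = 1.59192.
Mg per 4 O = 0.85227 × 1.59192 = 1.357.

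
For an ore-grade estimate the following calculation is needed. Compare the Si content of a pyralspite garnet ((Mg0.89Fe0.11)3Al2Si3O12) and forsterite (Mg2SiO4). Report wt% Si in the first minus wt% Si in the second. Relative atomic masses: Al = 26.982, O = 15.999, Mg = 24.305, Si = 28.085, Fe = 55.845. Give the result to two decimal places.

Si in (Mg0.89Fe0.11)3Al2Si3O12: molar mass 413.530 g/mol; 3×28.085 = 84.255 g → 20.37 wt%.
Si in Mg2SiO4: molar mass 140.691 g/mol; 1×28.085 = 28.085 g → 19.96 wt%.
Difference = 20.37 − 19.96 = 0.41 percentage points.

0.41 percentage points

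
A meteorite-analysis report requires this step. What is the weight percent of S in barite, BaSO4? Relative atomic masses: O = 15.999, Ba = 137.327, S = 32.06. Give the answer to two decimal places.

13.74 wt%

Formula mass = 1*137.327 + 1*32.06 + 4*15.999 = 233.383 g/mol, of which 32.060 g is S.
So S makes up 32.060/233.383 = 0.1374 of the mass, i.e. 13.74%.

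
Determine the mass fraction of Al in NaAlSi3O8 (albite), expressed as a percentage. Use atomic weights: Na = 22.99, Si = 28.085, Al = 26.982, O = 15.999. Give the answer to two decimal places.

M(NaAlSi3O8) = 262.219 g/mol.
Al contributes 1 × 26.982 = 26.982 g per mole.
26.982/262.219 = 0.1029 → 10.29%.

10.29 weight percent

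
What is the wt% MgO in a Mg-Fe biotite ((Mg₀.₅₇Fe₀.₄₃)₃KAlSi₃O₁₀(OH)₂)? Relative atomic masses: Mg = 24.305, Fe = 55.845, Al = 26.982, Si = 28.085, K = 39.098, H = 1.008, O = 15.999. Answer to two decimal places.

Molar mass of (Mg₀.₅₇Fe₀.₄₃)₃KAlSi₃O₁₀(OH)₂ = 1.71×24.305 + 1.29×55.845 + 1×39.098 + 1×26.982 + 3×28.085 + 12×15.999 + 2×1.008 = 457.941 g/mol.
Each formula unit contains 1.71 Mg, equivalent to 1.71/1 = 1.7100 mol MgO.
M(MgO) = 1×24.305 + 1×15.999 = 40.304 g/mol.
Mass of MgO per formula unit = 1.7100 × 40.304 = 68.920 g.
MgO wt% = 68.920 / 457.941 × 100 = 15.05%.

15.05 wt%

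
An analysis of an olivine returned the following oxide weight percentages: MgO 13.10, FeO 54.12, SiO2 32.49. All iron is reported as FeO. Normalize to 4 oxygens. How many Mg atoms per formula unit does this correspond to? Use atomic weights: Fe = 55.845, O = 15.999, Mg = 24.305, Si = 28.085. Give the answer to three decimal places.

0.602 Mg apfu

MgO (M=40.304): mol = 0.32503; Mg = 0.32503, O = 0.32503.
FeO (M=71.844): mol = 0.75330; Fe = 0.75330, O = 0.75330.
SiO2 (M=60.083): mol = 0.54075; Si = 0.54075, O = 1.08150.
ΣO = 2.15983; factor = 4/ΣO = 1.85200.
Mg apfu = 0.32503 × 1.85200 = 0.602.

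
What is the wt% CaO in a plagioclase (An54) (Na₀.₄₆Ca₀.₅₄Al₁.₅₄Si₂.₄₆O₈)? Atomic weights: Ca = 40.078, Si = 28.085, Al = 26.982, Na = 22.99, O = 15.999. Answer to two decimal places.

Formula mass = 270.851 g/mol.
0.54 Ca → 0.5400 mol CaO per formula unit; M(CaO) = 56.077, so CaO mass = 30.282 g.
30.282/270.851 × 100 = 11.18 wt%.

11.18 wt%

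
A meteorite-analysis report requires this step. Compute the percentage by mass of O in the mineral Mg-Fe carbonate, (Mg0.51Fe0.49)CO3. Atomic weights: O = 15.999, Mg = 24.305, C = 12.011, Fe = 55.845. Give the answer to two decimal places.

Molar mass of (Mg0.51Fe0.49)CO3: 0.51·24.305 + 0.49·55.845 + 1·12.011 + 3·15.999 = 99.768 g/mol.
Mass of O per formula unit: 3 × 15.999 = 47.997 g.
Weight fraction O = 47.997 / 99.768 = 0.4811.

48.11 wt%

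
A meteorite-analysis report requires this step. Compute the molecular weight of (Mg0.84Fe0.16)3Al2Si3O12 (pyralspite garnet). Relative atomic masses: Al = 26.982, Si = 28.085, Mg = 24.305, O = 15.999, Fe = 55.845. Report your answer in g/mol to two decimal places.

Mg: 2.52 × 24.305 = 61.2486
Fe: 0.48 × 55.845 = 26.8056
Al: 2 × 26.982 = 53.9640
Si: 3 × 28.085 = 84.2550
O: 12 × 15.999 = 191.9880
Summing the contributions gives the formula mass.

418.26 g/mol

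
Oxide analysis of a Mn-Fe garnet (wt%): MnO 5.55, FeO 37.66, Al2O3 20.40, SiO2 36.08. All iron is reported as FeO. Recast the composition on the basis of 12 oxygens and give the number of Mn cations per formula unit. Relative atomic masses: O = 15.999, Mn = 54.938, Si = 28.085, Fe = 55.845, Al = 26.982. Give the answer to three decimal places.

MnO: 5.55/70.937 = 0.07824 mol → 0.07824 mol Mn, 0.07824 mol O.
FeO: 37.66/71.844 = 0.52419 mol → 0.52419 mol Fe, 0.52419 mol O.
Al2O3: 20.40/101.961 = 0.20008 mol → 0.40016 mol Al, 0.60024 mol O.
SiO2: 36.08/60.083 = 0.60050 mol → 0.60050 mol Si, 1.20100 mol O.
Total oxygen = 2.40367 mol. Normalization factor = 12/2.40367 = 4.99237.
Mn per 12 O = 0.07824 × 4.99237 = 0.391.

0.391 Mn apfu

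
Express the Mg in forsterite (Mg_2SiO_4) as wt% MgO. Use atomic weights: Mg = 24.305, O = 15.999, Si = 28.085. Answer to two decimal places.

57.29 wt%

M(Mg_2SiO_4) = 140.691 g/mol; M(MgO) = 40.304 g/mol.
Moles MgO per formula unit = 2 Mg ÷ 1 = 2.0000.
MgO fraction = (2.0000 × 40.304) / 140.691 = 80.608/140.691 = 0.5729.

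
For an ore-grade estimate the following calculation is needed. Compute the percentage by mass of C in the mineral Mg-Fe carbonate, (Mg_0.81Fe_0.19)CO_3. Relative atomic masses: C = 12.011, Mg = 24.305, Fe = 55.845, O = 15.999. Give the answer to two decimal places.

13.30 weight percent

M((Mg_0.81Fe_0.19)CO_3) = 90.306 g/mol.
C contributes 1 × 12.011 = 12.011 g per mole.
12.011/90.306 = 0.1330 → 13.30%.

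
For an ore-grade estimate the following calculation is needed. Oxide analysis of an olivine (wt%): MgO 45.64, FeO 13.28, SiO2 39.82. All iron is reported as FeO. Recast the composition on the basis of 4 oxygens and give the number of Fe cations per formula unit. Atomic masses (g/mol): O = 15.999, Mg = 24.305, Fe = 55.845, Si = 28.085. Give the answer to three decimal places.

MgO: 45.64/40.304 = 1.13239 mol → 1.13239 mol Mg, 1.13239 mol O.
FeO: 13.28/71.844 = 0.18484 mol → 0.18484 mol Fe, 0.18484 mol O.
SiO2: 39.82/60.083 = 0.66275 mol → 0.66275 mol Si, 1.32550 mol O.
Total oxygen = 2.64273 mol. Normalization factor = 4/2.64273 = 1.51359.
Fe per 4 O = 0.18484 × 1.51359 = 0.280.

0.280 Fe apfu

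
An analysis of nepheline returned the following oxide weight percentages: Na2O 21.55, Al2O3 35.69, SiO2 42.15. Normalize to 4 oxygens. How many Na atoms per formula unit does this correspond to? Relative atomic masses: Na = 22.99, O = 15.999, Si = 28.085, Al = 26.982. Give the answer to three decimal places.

0.993 Na apfu

Na2O (M=61.979): mol = 0.34770; Na = 0.69540, O = 0.34770.
Al2O3 (M=101.961): mol = 0.35004; Al = 0.70008, O = 1.05012.
SiO2 (M=60.083): mol = 0.70153; Si = 0.70153, O = 1.40306.
ΣO = 2.80088; factor = 4/ΣO = 1.42812.
Na apfu = 0.69540 × 1.42812 = 0.993.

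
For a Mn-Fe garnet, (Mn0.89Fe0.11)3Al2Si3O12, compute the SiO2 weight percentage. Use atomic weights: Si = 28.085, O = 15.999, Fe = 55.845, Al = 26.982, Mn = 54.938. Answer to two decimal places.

Molar mass of (Mn0.89Fe0.11)3Al2Si3O12 = 2.67*54.938 + 0.33*55.845 + 2*26.982 + 3*28.085 + 12*15.999 = 495.320 g/mol.
Each formula unit contains 3 Si, equivalent to 3/1 = 3.0000 mol SiO2.
M(SiO2) = 1×28.085 + 2×15.999 = 60.083 g/mol.
Mass of SiO2 per formula unit = 3.0000 × 60.083 = 180.249 g.
SiO2 wt% = 180.249 / 495.320 × 100 = 36.39%.

36.39 wt%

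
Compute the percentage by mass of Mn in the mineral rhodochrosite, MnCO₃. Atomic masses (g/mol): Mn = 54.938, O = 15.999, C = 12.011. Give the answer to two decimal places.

47.79 weight percent

Formula mass = 1·54.938 + 1·12.011 + 3·15.999 = 114.946 g/mol, of which 54.938 g is Mn.
So Mn makes up 54.938/114.946 = 0.4779 of the mass, i.e. 47.79%.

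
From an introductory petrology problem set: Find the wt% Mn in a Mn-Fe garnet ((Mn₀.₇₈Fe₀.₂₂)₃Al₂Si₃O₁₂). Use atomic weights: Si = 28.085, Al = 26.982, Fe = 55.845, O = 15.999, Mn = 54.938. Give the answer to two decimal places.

Molar mass of (Mn₀.₇₈Fe₀.₂₂)₃Al₂Si₃O₁₂: 2.34·54.938 + 0.66·55.845 + 2·26.982 + 3·28.085 + 12·15.999 = 495.620 g/mol.
Mass of Mn per formula unit: 2.34 × 54.938 = 128.555 g.
Weight fraction Mn = 128.555 / 495.620 = 0.2594.

25.94 weight percent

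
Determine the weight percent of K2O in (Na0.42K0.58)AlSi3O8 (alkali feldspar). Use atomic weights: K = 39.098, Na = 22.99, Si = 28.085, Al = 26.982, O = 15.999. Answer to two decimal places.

M((Na0.42K0.58)AlSi3O8) = 271.562 g/mol; M(K2O) = 94.195 g/mol.
Moles K2O per formula unit = 0.58 K ÷ 2 = 0.2900.
K2O fraction = (0.2900 × 94.195) / 271.562 = 27.317/271.562 = 0.1006.

10.06 wt%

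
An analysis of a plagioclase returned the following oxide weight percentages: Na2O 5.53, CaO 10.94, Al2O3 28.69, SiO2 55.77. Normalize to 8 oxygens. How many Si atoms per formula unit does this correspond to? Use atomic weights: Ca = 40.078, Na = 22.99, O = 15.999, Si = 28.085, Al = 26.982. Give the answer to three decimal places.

5.53 wt% Na2O ÷ 61.979 g/mol = 0.08922 mol, giving 0.17844 Na and 0.08922 O.
10.94 wt% CaO ÷ 56.077 g/mol = 0.19509 mol, giving 0.19509 Ca and 0.19509 O.
28.69 wt% Al2O3 ÷ 101.961 g/mol = 0.28138 mol, giving 0.56276 Al and 0.84414 O.
55.77 wt% SiO2 ÷ 60.083 g/mol = 0.92822 mol, giving 0.92822 Si and 1.85644 O.
Oxygen sums to 2.98489; scaling by 8/2.98489 = 2.68017 puts the formula on 8 O.
Si: 0.92822 × 2.68017 = 2.488 atoms per formula unit.

2.488 Si apfu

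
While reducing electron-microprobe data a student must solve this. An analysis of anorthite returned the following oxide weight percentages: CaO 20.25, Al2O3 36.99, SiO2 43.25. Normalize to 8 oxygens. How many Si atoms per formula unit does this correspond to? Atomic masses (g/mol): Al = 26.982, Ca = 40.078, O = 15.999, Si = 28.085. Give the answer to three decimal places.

20.25 wt% CaO ÷ 56.077 g/mol = 0.36111 mol, giving 0.36111 Ca and 0.36111 O.
36.99 wt% Al2O3 ÷ 101.961 g/mol = 0.36279 mol, giving 0.72558 Al and 1.08837 O.
43.25 wt% SiO2 ÷ 60.083 g/mol = 0.71984 mol, giving 0.71984 Si and 1.43968 O.
Oxygen sums to 2.88916; scaling by 8/2.88916 = 2.76897 puts the formula on 8 O.
Si: 0.71984 × 2.76897 = 1.993 atoms per formula unit.

1.993 Si apfu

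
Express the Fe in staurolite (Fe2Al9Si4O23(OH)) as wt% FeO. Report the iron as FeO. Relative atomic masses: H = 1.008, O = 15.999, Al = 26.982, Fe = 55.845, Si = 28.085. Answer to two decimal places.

16.87 wt%

M(Fe2Al9Si4O23(OH)) = 851.852 g/mol; M(FeO) = 71.844 g/mol.
Moles FeO per formula unit = 2 Fe ÷ 1 = 2.0000.
FeO fraction = (2.0000 × 71.844) / 851.852 = 143.688/851.852 = 0.1687.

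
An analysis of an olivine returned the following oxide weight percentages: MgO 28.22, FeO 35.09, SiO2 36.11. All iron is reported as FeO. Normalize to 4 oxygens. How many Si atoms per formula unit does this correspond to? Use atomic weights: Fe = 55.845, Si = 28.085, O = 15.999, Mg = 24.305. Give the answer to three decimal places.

1.006 Si apfu

MgO: 28.22/40.304 = 0.70018 mol → 0.70018 mol Mg, 0.70018 mol O.
FeO: 35.09/71.844 = 0.48842 mol → 0.48842 mol Fe, 0.48842 mol O.
SiO2: 36.11/60.083 = 0.60100 mol → 0.60100 mol Si, 1.20200 mol O.
Total oxygen = 2.39060 mol. Normalization factor = 4/2.39060 = 1.67322.
Si per 4 O = 0.60100 × 1.67322 = 1.006.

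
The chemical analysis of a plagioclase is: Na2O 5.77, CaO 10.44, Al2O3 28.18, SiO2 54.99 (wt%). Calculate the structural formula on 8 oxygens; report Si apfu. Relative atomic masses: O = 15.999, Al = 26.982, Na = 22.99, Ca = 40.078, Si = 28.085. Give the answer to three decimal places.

2.491 Si apfu

5.77 wt% Na2O ÷ 61.979 g/mol = 0.09310 mol, giving 0.18620 Na and 0.09310 O.
10.44 wt% CaO ÷ 56.077 g/mol = 0.18617 mol, giving 0.18617 Ca and 0.18617 O.
28.18 wt% Al2O3 ÷ 101.961 g/mol = 0.27638 mol, giving 0.55276 Al and 0.82914 O.
54.99 wt% SiO2 ÷ 60.083 g/mol = 0.91523 mol, giving 0.91523 Si and 1.83046 O.
Oxygen sums to 2.93887; scaling by 8/2.93887 = 2.72213 puts the formula on 8 O.
Si: 0.91523 × 2.72213 = 2.491 atoms per formula unit.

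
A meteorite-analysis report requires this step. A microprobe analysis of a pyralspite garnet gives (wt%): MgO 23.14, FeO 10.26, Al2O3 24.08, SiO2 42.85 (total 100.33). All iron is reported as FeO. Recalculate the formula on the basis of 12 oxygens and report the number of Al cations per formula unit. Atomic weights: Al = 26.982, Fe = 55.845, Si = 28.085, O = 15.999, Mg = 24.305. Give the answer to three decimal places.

MgO (M=40.304): mol = 0.57414; Mg = 0.57414, O = 0.57414.
FeO (M=71.844): mol = 0.14281; Fe = 0.14281, O = 0.14281.
Al2O3 (M=101.961): mol = 0.23617; Al = 0.47234, O = 0.70851.
SiO2 (M=60.083): mol = 0.71318; Si = 0.71318, O = 1.42636.
ΣO = 2.85182; factor = 12/ΣO = 4.20784.
Al apfu = 0.47234 × 4.20784 = 1.988.

1.988 Al apfu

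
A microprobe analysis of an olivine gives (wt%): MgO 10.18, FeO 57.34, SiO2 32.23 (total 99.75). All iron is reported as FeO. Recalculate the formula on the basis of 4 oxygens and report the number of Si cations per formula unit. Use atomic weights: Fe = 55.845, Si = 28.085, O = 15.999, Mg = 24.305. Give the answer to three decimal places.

MgO: 10.18/40.304 = 0.25258 mol → 0.25258 mol Mg, 0.25258 mol O.
FeO: 57.34/71.844 = 0.79812 mol → 0.79812 mol Fe, 0.79812 mol O.
SiO2: 32.23/60.083 = 0.53642 mol → 0.53642 mol Si, 1.07284 mol O.
Total oxygen = 2.12354 mol. Normalization factor = 4/2.12354 = 1.88365.
Si per 4 O = 0.53642 × 1.88365 = 1.010.

1.010 Si apfu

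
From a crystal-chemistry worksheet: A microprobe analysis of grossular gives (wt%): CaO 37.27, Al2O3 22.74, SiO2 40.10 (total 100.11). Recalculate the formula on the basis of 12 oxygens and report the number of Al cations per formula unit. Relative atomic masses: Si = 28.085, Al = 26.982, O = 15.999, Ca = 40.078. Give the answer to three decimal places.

CaO: 37.27/56.077 = 0.66462 mol → 0.66462 mol Ca, 0.66462 mol O.
Al2O3: 22.74/101.961 = 0.22303 mol → 0.44606 mol Al, 0.66909 mol O.
SiO2: 40.10/60.083 = 0.66741 mol → 0.66741 mol Si, 1.33482 mol O.
Total oxygen = 2.66853 mol. Normalization factor = 12/2.66853 = 4.49686.
Al per 12 O = 0.44606 × 4.49686 = 2.006.

2.006 Al apfu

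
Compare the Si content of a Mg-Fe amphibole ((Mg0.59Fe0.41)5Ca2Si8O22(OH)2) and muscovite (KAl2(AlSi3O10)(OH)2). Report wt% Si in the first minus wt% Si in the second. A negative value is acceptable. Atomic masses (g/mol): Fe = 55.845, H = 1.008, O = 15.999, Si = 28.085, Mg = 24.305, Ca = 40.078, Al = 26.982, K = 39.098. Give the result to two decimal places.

First mineral: 224.680 g Si in 877.010 g formula = 25.62 wt% Si.
Second mineral: 84.255 g Si in 398.303 g formula = 21.15 wt% Si.
25.62% − 21.15% gives a difference of 4.47 percentage points.

4.47 percentage points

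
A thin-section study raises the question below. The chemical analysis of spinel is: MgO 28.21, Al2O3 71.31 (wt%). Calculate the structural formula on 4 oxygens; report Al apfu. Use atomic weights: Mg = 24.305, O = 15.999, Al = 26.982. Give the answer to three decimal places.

2.000 Al apfu

MgO: 28.21/40.304 = 0.69993 mol → 0.69993 mol Mg, 0.69993 mol O.
Al2O3: 71.31/101.961 = 0.69939 mol → 1.39878 mol Al, 2.09817 mol O.
Total oxygen = 2.79810 mol. Normalization factor = 4/2.79810 = 1.42954.
Al per 4 O = 1.39878 × 1.42954 = 2.000.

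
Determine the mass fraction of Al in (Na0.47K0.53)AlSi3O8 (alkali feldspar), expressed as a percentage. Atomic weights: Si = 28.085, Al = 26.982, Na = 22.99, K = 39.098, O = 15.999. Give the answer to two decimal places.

Molar mass of (Na0.47K0.53)AlSi3O8: 0.47×22.99 + 0.53×39.098 + 1×26.982 + 3×28.085 + 8×15.999 = 270.756 g/mol.
Mass of Al per formula unit: 1 × 26.982 = 26.982 g.
Weight fraction Al = 26.982 / 270.756 = 0.0997.

9.97 mass %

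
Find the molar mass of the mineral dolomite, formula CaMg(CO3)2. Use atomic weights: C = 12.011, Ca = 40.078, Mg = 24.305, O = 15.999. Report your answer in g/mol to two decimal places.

Ca: 1 × 40.078 = 40.0780
Mg: 1 × 24.305 = 24.3050
C: 2 × 12.011 = 24.0220
O: 6 × 15.999 = 95.9940
Summing the contributions gives the formula mass.

184.40 g/mol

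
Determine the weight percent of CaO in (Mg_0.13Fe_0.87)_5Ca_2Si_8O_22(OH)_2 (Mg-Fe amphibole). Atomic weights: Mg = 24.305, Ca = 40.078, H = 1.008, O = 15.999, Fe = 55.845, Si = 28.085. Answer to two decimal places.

11.81 wt%

Molar mass of (Mg_0.13Fe_0.87)_5Ca_2Si_8O_22(OH)_2 = 0.65*24.305 + 4.35*55.845 + 2*40.078 + 8*28.085 + 24*15.999 + 2*1.008 = 949.552 g/mol.
Each formula unit contains 2 Ca, equivalent to 2/1 = 2.0000 mol CaO.
M(CaO) = 1×40.078 + 1×15.999 = 56.077 g/mol.
Mass of CaO per formula unit = 2.0000 × 56.077 = 112.154 g.
CaO wt% = 112.154 / 949.552 × 100 = 11.81%.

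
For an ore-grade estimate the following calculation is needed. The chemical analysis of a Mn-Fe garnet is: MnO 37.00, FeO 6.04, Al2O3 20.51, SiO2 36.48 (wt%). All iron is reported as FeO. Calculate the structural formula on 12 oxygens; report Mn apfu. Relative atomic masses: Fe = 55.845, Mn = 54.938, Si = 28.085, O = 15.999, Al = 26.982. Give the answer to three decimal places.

2.583 Mn apfu

37.00 wt% MnO ÷ 70.937 g/mol = 0.52159 mol, giving 0.52159 Mn and 0.52159 O.
6.04 wt% FeO ÷ 71.844 g/mol = 0.08407 mol, giving 0.08407 Fe and 0.08407 O.
20.51 wt% Al2O3 ÷ 101.961 g/mol = 0.20116 mol, giving 0.40232 Al and 0.60348 O.
36.48 wt% SiO2 ÷ 60.083 g/mol = 0.60716 mol, giving 0.60716 Si and 1.21432 O.
Oxygen sums to 2.42346; scaling by 12/2.42346 = 4.95160 puts the formula on 12 O.
Mn: 0.52159 × 4.95160 = 2.583 atoms per formula unit.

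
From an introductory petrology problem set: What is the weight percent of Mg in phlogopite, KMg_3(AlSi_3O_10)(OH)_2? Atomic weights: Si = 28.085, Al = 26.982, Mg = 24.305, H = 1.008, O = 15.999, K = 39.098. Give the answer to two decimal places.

17.47 wt%

Molar mass of KMg_3(AlSi_3O_10)(OH)_2: 1×39.098 + 3×24.305 + 1×26.982 + 3×28.085 + 12×15.999 + 2×1.008 = 417.254 g/mol.
Mass of Mg per formula unit: 3 × 24.305 = 72.915 g.
Weight fraction Mg = 72.915 / 417.254 = 0.1747.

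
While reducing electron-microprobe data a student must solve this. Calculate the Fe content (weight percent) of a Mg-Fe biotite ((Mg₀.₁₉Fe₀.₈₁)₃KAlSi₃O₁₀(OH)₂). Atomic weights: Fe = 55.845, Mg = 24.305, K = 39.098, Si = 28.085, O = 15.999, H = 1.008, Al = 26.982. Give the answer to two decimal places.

27.48 weight percent

M((Mg₀.₁₉Fe₀.₈₁)₃KAlSi₃O₁₀(OH)₂) = 493.896 g/mol.
Fe contributes 2.43 × 55.845 = 135.703 g per mole.
135.703/493.896 = 0.2748 → 27.48%.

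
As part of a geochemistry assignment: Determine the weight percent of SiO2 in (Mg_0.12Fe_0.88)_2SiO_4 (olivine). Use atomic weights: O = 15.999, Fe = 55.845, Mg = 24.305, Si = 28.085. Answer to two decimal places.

Formula mass = 196.201 g/mol.
1 Si → 1.0000 mol SiO2 per formula unit; M(SiO2) = 60.083, so SiO2 mass = 60.083 g.
60.083/196.201 × 100 = 30.62 wt%.

30.62 wt%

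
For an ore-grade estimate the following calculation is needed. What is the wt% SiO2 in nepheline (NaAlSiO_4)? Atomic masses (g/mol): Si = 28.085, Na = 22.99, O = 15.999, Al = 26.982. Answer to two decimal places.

42.30 wt%

Formula mass = 142.053 g/mol.
1 Si → 1.0000 mol SiO2 per formula unit; M(SiO2) = 60.083, so SiO2 mass = 60.083 g.
60.083/142.053 × 100 = 42.30 wt%.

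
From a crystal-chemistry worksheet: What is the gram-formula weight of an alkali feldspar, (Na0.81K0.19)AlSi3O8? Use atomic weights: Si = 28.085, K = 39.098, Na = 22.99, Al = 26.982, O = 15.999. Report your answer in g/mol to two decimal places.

265.28 g/mol

The formula mass is the sum 0.81×22.99 + 0.19×39.098 + 1×26.982 + 3×28.085 + 8×15.999.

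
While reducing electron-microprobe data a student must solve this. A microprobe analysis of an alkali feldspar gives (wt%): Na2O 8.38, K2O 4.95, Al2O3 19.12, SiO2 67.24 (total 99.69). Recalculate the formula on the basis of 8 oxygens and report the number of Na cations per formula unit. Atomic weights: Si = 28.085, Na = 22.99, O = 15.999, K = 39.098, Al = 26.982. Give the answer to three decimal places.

0.724 Na apfu

Na2O (M=61.979): mol = 0.13521; Na = 0.27042, O = 0.13521.
K2O (M=94.195): mol = 0.05255; K = 0.10510, O = 0.05255.
Al2O3 (M=101.961): mol = 0.18752; Al = 0.37504, O = 0.56256.
SiO2 (M=60.083): mol = 1.11912; Si = 1.11912, O = 2.23824.
ΣO = 2.98856; factor = 8/ΣO = 2.67687.
Na apfu = 0.27042 × 2.67687 = 0.724.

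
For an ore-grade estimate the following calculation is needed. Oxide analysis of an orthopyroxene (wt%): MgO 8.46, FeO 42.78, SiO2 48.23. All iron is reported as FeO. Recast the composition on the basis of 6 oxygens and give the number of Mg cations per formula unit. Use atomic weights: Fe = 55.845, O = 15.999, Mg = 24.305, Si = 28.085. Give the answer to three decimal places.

8.46 wt% MgO ÷ 40.304 g/mol = 0.20990 mol, giving 0.20990 Mg and 0.20990 O.
42.78 wt% FeO ÷ 71.844 g/mol = 0.59546 mol, giving 0.59546 Fe and 0.59546 O.
48.23 wt% SiO2 ÷ 60.083 g/mol = 0.80272 mol, giving 0.80272 Si and 1.60544 O.
Oxygen sums to 2.41080; scaling by 6/2.41080 = 2.48880 puts the formula on 6 O.
Mg: 0.20990 × 2.48880 = 0.522 atoms per formula unit.

0.522 Mg apfu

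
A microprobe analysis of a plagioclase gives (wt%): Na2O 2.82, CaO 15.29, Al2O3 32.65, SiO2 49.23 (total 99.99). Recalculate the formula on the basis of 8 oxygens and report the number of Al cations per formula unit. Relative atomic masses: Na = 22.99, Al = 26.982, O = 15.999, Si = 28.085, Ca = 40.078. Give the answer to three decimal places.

Na2O: 2.82/61.979 = 0.04550 mol → 0.09100 mol Na, 0.04550 mol O.
CaO: 15.29/56.077 = 0.27266 mol → 0.27266 mol Ca, 0.27266 mol O.
Al2O3: 32.65/101.961 = 0.32022 mol → 0.64044 mol Al, 0.96066 mol O.
SiO2: 49.23/60.083 = 0.81937 mol → 0.81937 mol Si, 1.63874 mol O.
Total oxygen = 2.91756 mol. Normalization factor = 8/2.91756 = 2.74202.
Al per 8 O = 0.64044 × 2.74202 = 1.756.

1.756 Al apfu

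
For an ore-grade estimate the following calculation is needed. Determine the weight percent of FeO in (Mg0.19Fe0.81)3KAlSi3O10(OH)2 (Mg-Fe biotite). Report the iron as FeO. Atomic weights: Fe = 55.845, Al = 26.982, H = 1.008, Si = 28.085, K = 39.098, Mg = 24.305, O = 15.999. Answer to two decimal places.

Molar mass of (Mg0.19Fe0.81)3KAlSi3O10(OH)2 = 0.57*24.305 + 2.43*55.845 + 1*39.098 + 1*26.982 + 3*28.085 + 12*15.999 + 2*1.008 = 493.896 g/mol.
Each formula unit contains 2.43 Fe, equivalent to 2.43/1 = 2.4300 mol FeO.
M(FeO) = 1×55.845 + 1×15.999 = 71.844 g/mol.
Mass of FeO per formula unit = 2.4300 × 71.844 = 174.581 g.
FeO wt% = 174.581 / 493.896 × 100 = 35.35%.

35.35 wt%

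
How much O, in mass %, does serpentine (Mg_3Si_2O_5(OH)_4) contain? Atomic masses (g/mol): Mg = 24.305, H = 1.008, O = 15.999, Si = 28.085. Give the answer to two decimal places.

51.96 mass %

Formula mass = 3×24.305 + 2×28.085 + 9×15.999 + 4×1.008 = 277.108 g/mol, of which 143.991 g is O.
So O makes up 143.991/277.108 = 0.5196 of the mass, i.e. 51.96%.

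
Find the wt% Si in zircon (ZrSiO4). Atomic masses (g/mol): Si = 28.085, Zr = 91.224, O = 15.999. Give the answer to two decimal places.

M(ZrSiO4) = 183.305 g/mol.
Si contributes 1 × 28.085 = 28.085 g per mole.
28.085/183.305 = 0.1532 → 15.32%.

15.32 wt%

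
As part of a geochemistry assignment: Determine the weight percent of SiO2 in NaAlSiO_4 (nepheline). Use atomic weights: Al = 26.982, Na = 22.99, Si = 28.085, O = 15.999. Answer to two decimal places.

Molar mass of NaAlSiO_4 = 1*22.99 + 1*26.982 + 1*28.085 + 4*15.999 = 142.053 g/mol.
Each formula unit contains 1 Si, equivalent to 1/1 = 1.0000 mol SiO2.
M(SiO2) = 1×28.085 + 2×15.999 = 60.083 g/mol.
Mass of SiO2 per formula unit = 1.0000 × 60.083 = 60.083 g.
SiO2 wt% = 60.083 / 142.053 × 100 = 42.30%.

42.30 wt%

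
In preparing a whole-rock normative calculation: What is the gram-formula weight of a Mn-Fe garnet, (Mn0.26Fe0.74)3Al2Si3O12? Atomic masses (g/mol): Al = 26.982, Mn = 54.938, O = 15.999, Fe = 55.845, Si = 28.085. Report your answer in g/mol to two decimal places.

Mn: 0.78 × 54.938 = 42.8516
Fe: 2.22 × 55.845 = 123.9759
Al: 2 × 26.982 = 53.9640
Si: 3 × 28.085 = 84.2550
O: 12 × 15.999 = 191.9880
Summing the contributions gives the formula mass.

497.03 g/mol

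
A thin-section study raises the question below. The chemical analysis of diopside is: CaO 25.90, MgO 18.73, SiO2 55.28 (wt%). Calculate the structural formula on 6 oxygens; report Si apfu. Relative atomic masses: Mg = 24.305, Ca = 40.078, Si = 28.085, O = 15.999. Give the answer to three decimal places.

1.995 Si apfu

CaO: 25.90/56.077 = 0.46186 mol → 0.46186 mol Ca, 0.46186 mol O.
MgO: 18.73/40.304 = 0.46472 mol → 0.46472 mol Mg, 0.46472 mol O.
SiO2: 55.28/60.083 = 0.92006 mol → 0.92006 mol Si, 1.84012 mol O.
Total oxygen = 2.76670 mol. Normalization factor = 6/2.76670 = 2.16865.
Si per 6 O = 0.92006 × 2.16865 = 1.995.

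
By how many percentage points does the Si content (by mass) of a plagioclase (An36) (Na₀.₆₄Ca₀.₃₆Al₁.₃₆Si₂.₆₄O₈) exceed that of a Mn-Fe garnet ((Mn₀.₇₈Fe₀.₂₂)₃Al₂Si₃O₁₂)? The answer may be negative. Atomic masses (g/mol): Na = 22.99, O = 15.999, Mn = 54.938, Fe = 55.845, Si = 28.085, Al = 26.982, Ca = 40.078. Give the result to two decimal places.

10.67 percentage points

First mineral: 74.144 g Si in 267.974 g formula = 27.67 wt% Si.
Second mineral: 84.255 g Si in 495.620 g formula = 17.00 wt% Si.
27.67% − 17.00% gives a difference of 10.67 percentage points.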